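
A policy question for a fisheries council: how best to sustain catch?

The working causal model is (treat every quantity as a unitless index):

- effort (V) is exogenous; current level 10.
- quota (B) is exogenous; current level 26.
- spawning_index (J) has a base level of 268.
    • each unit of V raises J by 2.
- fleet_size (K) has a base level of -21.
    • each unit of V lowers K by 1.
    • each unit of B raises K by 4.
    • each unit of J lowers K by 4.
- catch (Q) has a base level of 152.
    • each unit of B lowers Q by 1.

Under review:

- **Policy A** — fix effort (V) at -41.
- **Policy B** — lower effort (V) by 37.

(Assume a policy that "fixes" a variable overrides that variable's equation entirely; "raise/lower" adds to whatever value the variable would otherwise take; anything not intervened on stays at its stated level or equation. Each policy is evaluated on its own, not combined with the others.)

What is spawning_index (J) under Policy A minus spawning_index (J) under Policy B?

Policy A (V := -41):
  V = -41
  J = 268 + 2·(-41) = 186
Policy B (V − 37):
  V = 10 − 37 = -27
  J = 268 + 2·(-27) = 214
J: 186 − 214 = -28

-28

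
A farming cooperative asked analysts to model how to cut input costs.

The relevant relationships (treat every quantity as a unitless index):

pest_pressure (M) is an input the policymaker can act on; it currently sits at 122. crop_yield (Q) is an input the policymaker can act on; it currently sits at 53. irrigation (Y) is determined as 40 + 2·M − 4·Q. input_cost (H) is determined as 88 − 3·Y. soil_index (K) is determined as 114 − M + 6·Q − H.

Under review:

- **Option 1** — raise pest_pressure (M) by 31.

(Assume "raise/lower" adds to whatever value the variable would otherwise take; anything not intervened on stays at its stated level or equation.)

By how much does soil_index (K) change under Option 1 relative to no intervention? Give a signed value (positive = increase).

155

Baseline:
  M = 122
  Q = 53
  Y = 40 + 2·122 − 4·53 = 72
  H = 88 − 3·72 = -128
  K = 114 − 122 + 6·53 − (-128) = 438
Option 1 (M + 31):
  M = 122 + 31 = 153
  Q = 53
  Y = 40 + 2·153 − 4·53 = 134
  H = 88 − 3·134 = -314
  K = 114 − 153 + 6·53 − (-314) = 593
Change in K: 593 − 438 = 155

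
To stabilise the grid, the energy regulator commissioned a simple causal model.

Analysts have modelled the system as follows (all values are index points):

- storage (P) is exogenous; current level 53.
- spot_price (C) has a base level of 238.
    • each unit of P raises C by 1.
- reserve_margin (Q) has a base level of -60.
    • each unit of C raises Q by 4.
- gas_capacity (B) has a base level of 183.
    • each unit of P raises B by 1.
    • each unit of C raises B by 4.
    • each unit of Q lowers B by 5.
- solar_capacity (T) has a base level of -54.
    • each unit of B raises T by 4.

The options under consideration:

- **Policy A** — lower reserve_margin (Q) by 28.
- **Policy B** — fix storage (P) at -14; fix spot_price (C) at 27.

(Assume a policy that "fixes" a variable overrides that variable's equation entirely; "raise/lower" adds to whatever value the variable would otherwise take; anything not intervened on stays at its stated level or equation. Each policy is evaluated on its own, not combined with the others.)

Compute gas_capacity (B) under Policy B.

37

Policy B (P := -14, C := 27):
  P = -14
  C = 27
  Q = -60 + 4·27 = 48
  B = 183 + (-14) + 4·27 − 5·48 = 37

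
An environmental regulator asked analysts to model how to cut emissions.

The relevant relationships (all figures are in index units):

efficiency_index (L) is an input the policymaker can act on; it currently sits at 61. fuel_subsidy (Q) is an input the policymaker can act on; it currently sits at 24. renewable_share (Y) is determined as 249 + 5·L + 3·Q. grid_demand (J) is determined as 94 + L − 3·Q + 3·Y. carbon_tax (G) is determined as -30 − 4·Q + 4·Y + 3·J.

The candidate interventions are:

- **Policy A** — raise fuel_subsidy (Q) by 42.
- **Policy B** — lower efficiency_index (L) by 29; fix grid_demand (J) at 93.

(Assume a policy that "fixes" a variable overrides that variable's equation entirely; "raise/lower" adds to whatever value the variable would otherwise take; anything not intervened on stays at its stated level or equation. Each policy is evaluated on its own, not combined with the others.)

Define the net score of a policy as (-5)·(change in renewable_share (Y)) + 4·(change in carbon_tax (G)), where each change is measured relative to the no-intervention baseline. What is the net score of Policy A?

3738

Baseline:
  L = 61
  Q = 24
  Y = 249 + 5·61 + 3·24 = 626
  J = 94 + 61 − 3·24 + 3·626 = 1961
  G = -30 − 4·24 + 4·626 + 3·1961 = 8261
Policy A (Q + 42):
  L = 61
  Q = 24 + 42 = 66
  Y = 249 + 5·61 + 3·66 = 752
  J = 94 + 61 − 3·66 + 3·752 = 2213
  G = -30 − 4·66 + 4·752 + 3·2213 = 9353
ΔY = 752 − 626 = 126; ΔG = 9353 − 8261 = 1092
Score = (-5)·126 + 4·1092 = 3738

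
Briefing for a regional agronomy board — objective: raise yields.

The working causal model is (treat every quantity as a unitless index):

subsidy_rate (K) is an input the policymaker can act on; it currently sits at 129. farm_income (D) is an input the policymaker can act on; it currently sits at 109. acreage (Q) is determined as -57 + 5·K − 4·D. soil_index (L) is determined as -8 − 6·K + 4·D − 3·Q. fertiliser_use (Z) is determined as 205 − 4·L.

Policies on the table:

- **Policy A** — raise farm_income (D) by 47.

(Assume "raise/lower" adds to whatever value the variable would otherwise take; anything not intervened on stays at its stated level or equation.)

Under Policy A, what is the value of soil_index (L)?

Policy A (D + 47):
  K = 129
  D = 109 + 47 = 156
  Q = -57 + 5·129 − 4·156 = -36
  L = -8 − 6·129 + 4·156 − 3·(-36) = -50

-50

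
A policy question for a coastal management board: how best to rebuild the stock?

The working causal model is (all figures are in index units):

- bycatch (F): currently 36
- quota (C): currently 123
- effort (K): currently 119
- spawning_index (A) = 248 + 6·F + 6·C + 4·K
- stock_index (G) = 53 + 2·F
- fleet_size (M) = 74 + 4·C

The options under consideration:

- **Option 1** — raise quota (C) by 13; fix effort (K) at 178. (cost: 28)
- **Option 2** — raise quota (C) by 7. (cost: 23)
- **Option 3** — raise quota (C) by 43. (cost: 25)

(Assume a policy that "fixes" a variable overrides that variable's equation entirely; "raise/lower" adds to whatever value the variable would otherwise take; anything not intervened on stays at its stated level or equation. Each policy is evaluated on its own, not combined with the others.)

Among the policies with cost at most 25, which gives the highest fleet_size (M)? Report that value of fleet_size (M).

738

Option 2 (C + 7):
  C = 123 + 7 = 130
  M = 74 + 4·130 = 594
Option 3 (C + 43):
  C = 123 + 43 = 166
  M = 74 + 4·166 = 738
Comparing — Option 2: M=594, Option 3: M=738. Highest is 738 (Option 3).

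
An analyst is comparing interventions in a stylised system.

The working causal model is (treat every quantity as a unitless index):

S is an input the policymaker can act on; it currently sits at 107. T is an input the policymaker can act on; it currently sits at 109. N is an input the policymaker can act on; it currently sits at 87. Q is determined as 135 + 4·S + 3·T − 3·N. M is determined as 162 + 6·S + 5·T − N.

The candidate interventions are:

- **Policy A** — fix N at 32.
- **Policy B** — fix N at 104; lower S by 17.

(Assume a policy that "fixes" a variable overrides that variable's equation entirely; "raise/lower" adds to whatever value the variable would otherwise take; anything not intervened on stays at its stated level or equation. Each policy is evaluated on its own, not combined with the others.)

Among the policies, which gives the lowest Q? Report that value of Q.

Policy A (N := 32):
  S = 107
  T = 109
  N = 32
  Q = 135 + 4·107 + 3·109 − 3·32 = 794
Policy B (N := 104, S − 17):
  S = 107 − 17 = 90
  T = 109
  N = 104
  Q = 135 + 4·90 + 3·109 − 3·104 = 510
Comparing — Policy A: Q=794, Policy B: Q=510. Lowest is 510 (Policy B).

510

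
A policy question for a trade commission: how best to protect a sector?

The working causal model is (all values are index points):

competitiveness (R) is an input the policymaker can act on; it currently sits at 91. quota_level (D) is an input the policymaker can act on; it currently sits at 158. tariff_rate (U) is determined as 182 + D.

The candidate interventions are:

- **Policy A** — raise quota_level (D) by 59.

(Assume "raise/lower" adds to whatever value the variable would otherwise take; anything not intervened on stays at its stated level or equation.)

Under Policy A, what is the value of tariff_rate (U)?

Policy A (D + 59):
  D = 158 + 59 = 217
  U = 182 + 217 = 399

399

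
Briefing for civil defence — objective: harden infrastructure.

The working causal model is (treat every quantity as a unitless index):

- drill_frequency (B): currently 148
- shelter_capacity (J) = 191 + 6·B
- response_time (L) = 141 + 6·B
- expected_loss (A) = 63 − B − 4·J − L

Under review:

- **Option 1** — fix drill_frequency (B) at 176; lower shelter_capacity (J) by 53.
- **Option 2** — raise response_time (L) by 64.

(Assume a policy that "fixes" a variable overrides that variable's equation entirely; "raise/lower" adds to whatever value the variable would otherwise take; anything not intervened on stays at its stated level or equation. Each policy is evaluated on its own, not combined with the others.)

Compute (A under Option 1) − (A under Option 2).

Option 1 (B := 176, J − 53):
  B = 176
  J = 191 + 6·176 (−53 from intervention) = 1194
  L = 141 + 6·176 = 1197
  A = 63 − 176 − 4·1194 − 1197 = -6086
Option 2 (L + 64):
  B = 148
  J = 191 + 6·148 = 1079
  L = 141 + 6·148 (+64 from intervention) = 1093
  A = 63 − 148 − 4·1079 − 1093 = -5494
A: -6086 − (-5494) = -592

-592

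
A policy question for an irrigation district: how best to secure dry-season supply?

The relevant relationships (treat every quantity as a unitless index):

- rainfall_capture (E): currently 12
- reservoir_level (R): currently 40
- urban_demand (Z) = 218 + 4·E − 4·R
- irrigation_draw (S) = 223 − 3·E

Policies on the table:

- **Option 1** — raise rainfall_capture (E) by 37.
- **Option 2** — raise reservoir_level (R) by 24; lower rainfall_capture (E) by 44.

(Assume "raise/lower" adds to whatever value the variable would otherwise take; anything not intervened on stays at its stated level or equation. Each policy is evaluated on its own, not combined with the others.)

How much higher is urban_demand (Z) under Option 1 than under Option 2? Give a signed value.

420

Option 1 (E + 37):
  E = 12 + 37 = 49
  R = 40
  Z = 218 + 4·49 − 4·40 = 254
Option 2 (R + 24, E − 44):
  E = 12 − 44 = -32
  R = 40 + 24 = 64
  Z = 218 + 4·(-32) − 4·64 = -166
Z: 254 − (-166) = 420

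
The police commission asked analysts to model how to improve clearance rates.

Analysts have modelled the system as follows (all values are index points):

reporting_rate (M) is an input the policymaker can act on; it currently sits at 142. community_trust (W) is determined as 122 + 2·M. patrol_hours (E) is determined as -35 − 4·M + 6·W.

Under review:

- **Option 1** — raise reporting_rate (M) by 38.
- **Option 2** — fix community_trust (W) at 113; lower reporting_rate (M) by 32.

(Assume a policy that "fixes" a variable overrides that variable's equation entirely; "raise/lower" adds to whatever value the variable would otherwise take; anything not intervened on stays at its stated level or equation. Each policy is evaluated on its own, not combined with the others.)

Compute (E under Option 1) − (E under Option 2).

Option 1 (M + 38):
  M = 142 + 38 = 180
  W = 122 + 2·180 = 482
  E = -35 − 4·180 + 6·482 = 2137
Option 2 (W := 113, M − 32):
  M = 142 − 32 = 110
  W = 113
  E = -35 − 4·110 + 6·113 = 203
E: 2137 − 203 = 1934

1934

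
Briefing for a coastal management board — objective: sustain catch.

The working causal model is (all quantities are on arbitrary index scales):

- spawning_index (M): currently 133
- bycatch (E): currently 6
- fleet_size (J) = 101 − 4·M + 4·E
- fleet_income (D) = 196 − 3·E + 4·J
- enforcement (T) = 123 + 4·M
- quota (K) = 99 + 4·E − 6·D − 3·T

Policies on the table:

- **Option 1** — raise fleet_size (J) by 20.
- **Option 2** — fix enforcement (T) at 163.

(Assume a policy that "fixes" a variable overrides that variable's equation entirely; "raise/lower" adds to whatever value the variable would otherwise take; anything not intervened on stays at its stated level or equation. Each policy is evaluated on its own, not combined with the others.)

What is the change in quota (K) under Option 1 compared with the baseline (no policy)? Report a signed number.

-480

Baseline:
  M = 133
  E = 6
  J = 101 − 4·133 + 4·6 = -407
  D = 196 − 3·6 + 4·(-407) = -1450
  T = 123 + 4·133 = 655
  K = 99 + 4·6 − 6·(-1450) − 3·655 = 6858
Option 1 (J + 20):
  M = 133
  E = 6
  J = 101 − 4·133 + 4·6 (+20 from intervention) = -387
  D = 196 − 3·6 + 4·(-387) = -1370
  T = 123 + 4·133 = 655
  K = 99 + 4·6 − 6·(-1370) − 3·655 = 6378
Change in K: 6378 − 6858 = -480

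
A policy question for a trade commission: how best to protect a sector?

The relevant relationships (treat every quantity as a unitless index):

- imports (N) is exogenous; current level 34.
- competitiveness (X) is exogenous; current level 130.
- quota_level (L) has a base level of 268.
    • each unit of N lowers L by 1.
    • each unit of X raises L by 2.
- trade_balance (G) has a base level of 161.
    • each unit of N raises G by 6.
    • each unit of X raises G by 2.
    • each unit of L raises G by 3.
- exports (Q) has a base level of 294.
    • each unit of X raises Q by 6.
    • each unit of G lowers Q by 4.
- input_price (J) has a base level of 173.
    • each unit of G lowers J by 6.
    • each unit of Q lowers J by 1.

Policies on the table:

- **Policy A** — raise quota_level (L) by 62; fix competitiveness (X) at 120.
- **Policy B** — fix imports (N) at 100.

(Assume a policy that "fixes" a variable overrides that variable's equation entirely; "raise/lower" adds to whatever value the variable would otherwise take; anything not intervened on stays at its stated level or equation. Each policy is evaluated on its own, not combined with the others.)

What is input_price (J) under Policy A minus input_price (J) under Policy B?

Policy A (L + 62, X := 120):
  N = 34
  X = 120
  L = 268 − 34 + 2·120 (+62 from intervention) = 536
  G = 161 + 6·34 + 2·120 + 3·536 = 2213
  Q = 294 + 6·120 − 4·2213 = -7838
  J = 173 − 6·2213 − (-7838) = -5267
Policy B (N := 100):
  N = 100
  X = 130
  L = 268 − 100 + 2·130 = 428
  G = 161 + 6·100 + 2·130 + 3·428 = 2305
  Q = 294 + 6·130 − 4·2305 = -8146
  J = 173 − 6·2305 − (-8146) = -5511
J: -5267 − (-5511) = 244

244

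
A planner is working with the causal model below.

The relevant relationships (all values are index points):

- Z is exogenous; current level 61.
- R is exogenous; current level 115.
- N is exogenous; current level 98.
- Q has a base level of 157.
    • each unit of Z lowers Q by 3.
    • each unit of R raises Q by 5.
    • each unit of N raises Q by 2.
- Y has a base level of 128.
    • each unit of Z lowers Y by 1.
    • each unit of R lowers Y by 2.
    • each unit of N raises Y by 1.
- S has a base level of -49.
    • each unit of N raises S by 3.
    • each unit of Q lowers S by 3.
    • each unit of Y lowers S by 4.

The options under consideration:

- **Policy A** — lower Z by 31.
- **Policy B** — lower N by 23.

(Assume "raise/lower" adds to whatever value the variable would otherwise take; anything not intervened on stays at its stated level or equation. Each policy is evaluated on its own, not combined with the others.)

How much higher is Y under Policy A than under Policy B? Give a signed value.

Policy A (Z − 31):
  Z = 61 − 31 = 30
  R = 115
  N = 98
  Y = 128 − 30 − 2·115 + 98 = -34
Policy B (N − 23):
  Z = 61
  R = 115
  N = 98 − 23 = 75
  Y = 128 − 61 − 2·115 + 75 = -88
Y: -34 − (-88) = 54

54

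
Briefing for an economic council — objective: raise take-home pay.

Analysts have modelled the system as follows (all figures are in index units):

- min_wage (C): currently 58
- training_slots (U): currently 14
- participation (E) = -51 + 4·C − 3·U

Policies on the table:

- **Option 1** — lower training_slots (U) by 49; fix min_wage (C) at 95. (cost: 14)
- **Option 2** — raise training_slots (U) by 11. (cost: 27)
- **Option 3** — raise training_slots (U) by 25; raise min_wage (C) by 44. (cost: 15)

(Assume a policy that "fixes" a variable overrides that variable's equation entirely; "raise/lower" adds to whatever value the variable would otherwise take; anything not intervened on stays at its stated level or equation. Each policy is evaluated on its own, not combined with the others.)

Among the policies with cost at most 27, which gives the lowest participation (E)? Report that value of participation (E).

Option 1 (U − 49, C := 95):
  C = 95
  U = 14 − 49 = -35
  E = -51 + 4·95 − 3·(-35) = 434
Option 2 (U + 11):
  C = 58
  U = 14 + 11 = 25
  E = -51 + 4·58 − 3·25 = 106
Option 3 (U + 25, C + 44):
  C = 58 + 44 = 102
  U = 14 + 25 = 39
  E = -51 + 4·102 − 3·39 = 240
Comparing — Option 1: E=434, Option 2: E=106, Option 3: E=240. Lowest is 106 (Option 2).

106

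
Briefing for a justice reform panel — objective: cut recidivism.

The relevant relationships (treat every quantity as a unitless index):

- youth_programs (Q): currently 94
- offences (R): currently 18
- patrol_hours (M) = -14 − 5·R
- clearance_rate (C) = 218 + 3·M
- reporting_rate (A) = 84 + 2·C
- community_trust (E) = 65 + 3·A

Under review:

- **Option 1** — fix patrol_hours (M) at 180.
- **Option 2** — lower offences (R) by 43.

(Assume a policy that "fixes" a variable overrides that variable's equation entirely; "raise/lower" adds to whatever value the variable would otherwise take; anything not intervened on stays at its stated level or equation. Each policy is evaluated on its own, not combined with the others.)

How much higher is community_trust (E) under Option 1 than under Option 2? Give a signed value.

Option 1 (M := 180):
  R = 18
  M = 180
  C = 218 + 3·180 = 758
  A = 84 + 2·758 = 1600
  E = 65 + 3·1600 = 4865
Option 2 (R − 43):
  R = 18 − 43 = -25
  M = -14 − 5·(-25) = 111
  C = 218 + 3·111 = 551
  A = 84 + 2·551 = 1186
  E = 65 + 3·1186 = 3623
E: 4865 − 3623 = 1242

1242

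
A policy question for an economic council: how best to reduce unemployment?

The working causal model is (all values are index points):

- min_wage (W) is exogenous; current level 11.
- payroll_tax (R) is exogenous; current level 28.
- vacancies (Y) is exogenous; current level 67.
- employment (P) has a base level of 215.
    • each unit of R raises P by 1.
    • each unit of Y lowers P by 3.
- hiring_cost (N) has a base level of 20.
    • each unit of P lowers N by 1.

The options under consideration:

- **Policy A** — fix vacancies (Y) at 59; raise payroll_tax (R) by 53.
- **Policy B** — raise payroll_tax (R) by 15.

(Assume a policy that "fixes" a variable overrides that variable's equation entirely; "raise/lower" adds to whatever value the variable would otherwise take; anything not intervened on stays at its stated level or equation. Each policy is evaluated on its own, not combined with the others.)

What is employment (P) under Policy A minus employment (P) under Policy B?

62

Policy A (Y := 59, R + 53):
  R = 28 + 53 = 81
  Y = 59
  P = 215 + 81 − 3·59 = 119
Policy B (R + 15):
  R = 28 + 15 = 43
  Y = 67
  P = 215 + 43 − 3·67 = 57
P: 119 − 57 = 62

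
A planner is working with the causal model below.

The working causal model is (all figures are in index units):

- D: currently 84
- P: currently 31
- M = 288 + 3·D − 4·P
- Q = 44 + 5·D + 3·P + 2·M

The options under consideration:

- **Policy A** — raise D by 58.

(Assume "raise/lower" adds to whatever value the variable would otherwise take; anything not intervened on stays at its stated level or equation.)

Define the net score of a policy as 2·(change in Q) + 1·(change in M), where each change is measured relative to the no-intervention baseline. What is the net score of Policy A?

1450

Baseline:
  D = 84
  P = 31
  M = 288 + 3·84 − 4·31 = 416
  Q = 44 + 5·84 + 3·31 + 2·416 = 1389
Policy A (D + 58):
  D = 84 + 58 = 142
  P = 31
  M = 288 + 3·142 − 4·31 = 590
  Q = 44 + 5·142 + 3·31 + 2·590 = 2027
ΔQ = 2027 − 1389 = 638; ΔM = 590 − 416 = 174
Score = 2·638 + 1·174 = 1450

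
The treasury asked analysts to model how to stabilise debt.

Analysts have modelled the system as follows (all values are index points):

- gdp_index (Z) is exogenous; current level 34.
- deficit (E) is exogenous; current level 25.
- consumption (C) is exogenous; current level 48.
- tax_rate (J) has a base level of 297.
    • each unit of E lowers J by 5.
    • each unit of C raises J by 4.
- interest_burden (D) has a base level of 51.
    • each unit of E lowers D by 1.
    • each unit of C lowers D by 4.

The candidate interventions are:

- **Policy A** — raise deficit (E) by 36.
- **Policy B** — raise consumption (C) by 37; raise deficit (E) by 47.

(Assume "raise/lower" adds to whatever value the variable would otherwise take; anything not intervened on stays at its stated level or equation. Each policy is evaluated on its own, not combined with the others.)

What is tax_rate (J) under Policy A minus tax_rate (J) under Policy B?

Policy A (E + 36):
  E = 25 + 36 = 61
  C = 48
  J = 297 − 5·61 + 4·48 = 184
Policy B (C + 37, E + 47):
  E = 25 + 47 = 72
  C = 48 + 37 = 85
  J = 297 − 5·72 + 4·85 = 277
J: 184 − 277 = -93

-93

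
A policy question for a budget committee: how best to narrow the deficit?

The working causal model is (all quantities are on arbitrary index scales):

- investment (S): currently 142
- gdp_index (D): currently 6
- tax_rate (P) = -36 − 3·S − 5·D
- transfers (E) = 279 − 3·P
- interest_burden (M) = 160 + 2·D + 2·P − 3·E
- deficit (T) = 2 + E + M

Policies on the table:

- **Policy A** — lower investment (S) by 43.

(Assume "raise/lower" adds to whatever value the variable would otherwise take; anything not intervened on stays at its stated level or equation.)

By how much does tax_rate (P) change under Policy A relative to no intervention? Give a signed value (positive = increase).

Baseline:
  S = 142
  D = 6
  P = -36 − 3·142 − 5·6 = -492
Policy A (S − 43):
  S = 142 − 43 = 99
  D = 6
  P = -36 − 3·99 − 5·6 = -363
Change in P: -363 − (-492) = 129

129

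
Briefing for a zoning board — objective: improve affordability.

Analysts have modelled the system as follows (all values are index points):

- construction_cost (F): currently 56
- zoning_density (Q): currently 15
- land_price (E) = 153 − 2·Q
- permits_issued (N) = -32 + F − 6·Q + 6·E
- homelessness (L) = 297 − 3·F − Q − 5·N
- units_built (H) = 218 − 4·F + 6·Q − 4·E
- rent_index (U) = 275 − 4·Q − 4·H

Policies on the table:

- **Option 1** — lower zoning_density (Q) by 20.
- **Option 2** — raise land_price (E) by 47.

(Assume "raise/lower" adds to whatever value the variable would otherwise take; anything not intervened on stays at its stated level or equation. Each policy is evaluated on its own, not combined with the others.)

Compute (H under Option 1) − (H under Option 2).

-92

Option 1 (Q − 20):
  F = 56
  Q = 15 − 20 = -5
  E = 153 − 2·(-5) = 163
  H = 218 − 4·56 + 6·(-5) − 4·163 = -688
Option 2 (E + 47):
  F = 56
  Q = 15
  E = 153 − 2·15 (+47 from intervention) = 170
  H = 218 − 4·56 + 6·15 − 4·170 = -596
H: -688 − (-596) = -92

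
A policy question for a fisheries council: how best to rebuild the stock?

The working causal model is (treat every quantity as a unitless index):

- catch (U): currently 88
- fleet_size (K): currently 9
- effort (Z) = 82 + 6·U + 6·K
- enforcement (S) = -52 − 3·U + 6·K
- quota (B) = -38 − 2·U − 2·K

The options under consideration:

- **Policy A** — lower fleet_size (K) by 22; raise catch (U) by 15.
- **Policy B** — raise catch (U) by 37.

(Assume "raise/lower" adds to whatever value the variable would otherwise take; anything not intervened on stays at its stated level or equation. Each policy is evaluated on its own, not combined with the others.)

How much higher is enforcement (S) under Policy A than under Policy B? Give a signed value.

-66

Policy A (K − 22, U + 15):
  U = 88 + 15 = 103
  K = 9 − 22 = -13
  S = -52 − 3·103 + 6·(-13) = -439
Policy B (U + 37):
  U = 88 + 37 = 125
  K = 9
  S = -52 − 3·125 + 6·9 = -373
S: -439 − (-373) = -66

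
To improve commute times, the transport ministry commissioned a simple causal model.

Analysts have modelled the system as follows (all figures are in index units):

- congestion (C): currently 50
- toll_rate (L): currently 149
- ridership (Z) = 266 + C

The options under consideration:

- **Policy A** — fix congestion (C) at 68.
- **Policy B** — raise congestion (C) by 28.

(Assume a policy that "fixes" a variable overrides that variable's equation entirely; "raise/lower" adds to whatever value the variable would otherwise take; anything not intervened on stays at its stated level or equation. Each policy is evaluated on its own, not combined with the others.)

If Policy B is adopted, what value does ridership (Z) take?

Policy B (C + 28):
  C = 50 + 28 = 78
  Z = 266 + 78 = 344

344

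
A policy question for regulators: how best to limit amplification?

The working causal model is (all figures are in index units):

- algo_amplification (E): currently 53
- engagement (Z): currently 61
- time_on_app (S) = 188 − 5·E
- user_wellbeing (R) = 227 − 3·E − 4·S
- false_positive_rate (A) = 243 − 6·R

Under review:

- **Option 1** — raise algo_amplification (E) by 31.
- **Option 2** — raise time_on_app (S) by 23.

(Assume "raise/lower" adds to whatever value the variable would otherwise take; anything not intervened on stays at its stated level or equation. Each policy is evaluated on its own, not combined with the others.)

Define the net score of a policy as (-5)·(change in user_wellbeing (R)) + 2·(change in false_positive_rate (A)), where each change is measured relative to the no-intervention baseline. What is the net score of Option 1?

-8959

Baseline:
  E = 53
  S = 188 − 5·53 = -77
  R = 227 − 3·53 − 4·(-77) = 376
  A = 243 − 6·376 = -2013
Option 1 (E + 31):
  E = 53 + 31 = 84
  S = 188 − 5·84 = -232
  R = 227 − 3·84 − 4·(-232) = 903
  A = 243 − 6·903 = -5175
ΔR = 903 − 376 = 527; ΔA = -5175 − (-2013) = -3162
Score = (-5)·527 + 2·(-3162) = -8959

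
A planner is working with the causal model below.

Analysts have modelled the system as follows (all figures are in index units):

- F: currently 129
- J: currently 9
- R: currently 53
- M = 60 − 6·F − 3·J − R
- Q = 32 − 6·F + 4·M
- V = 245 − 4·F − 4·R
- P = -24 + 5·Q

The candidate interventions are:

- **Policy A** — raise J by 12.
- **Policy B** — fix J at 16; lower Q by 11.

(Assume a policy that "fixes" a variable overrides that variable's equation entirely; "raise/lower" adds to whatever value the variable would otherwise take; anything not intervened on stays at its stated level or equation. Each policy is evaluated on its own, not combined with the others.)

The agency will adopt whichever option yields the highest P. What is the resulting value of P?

-20089

Policy A (J + 12):
  F = 129
  J = 9 + 12 = 21
  R = 53
  M = 60 − 6·129 − 3·21 − 53 = -830
  Q = 32 − 6·129 + 4·(-830) = -4062
  P = -24 + 5·(-4062) = -20334
Policy B (J := 16, Q − 11):
  F = 129
  J = 16
  R = 53
  M = 60 − 6·129 − 3·16 − 53 = -815
  Q = 32 − 6·129 + 4·(-815) (−11 from intervention) = -4013
  P = -24 + 5·(-4013) = -20089
Comparing — Policy A: P=-20334, Policy B: P=-20089. Highest is -20089 (Policy B).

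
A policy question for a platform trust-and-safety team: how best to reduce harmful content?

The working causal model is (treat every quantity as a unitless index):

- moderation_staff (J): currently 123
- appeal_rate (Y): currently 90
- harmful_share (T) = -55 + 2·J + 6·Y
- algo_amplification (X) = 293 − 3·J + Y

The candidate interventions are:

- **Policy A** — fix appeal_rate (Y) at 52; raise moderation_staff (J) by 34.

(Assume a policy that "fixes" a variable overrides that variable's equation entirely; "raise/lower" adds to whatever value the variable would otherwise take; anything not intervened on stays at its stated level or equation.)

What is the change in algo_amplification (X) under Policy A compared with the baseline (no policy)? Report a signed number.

Baseline:
  J = 123
  Y = 90
  X = 293 − 3·123 + 90 = 14
Policy A (Y := 52, J + 34):
  J = 123 + 34 = 157
  Y = 52
  X = 293 − 3·157 + 52 = -126
Change in X: -126 − 14 = -140

-140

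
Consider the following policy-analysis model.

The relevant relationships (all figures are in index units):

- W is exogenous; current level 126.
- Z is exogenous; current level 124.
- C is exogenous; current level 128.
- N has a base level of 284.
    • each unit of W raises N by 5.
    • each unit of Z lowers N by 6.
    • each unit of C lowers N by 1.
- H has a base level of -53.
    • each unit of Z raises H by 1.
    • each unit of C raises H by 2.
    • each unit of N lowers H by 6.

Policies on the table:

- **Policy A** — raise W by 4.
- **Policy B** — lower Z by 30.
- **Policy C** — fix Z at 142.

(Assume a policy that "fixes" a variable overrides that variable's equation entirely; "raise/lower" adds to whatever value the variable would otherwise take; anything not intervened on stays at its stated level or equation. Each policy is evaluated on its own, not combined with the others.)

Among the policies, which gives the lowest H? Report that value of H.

Policy A (W + 4):
  W = 126 + 4 = 130
  Z = 124
  C = 128
  N = 284 + 5·130 − 6·124 − 128 = 62
  H = -53 + 124 + 2·128 − 6·62 = -45
Policy B (Z − 30):
  W = 126
  Z = 124 − 30 = 94
  C = 128
  N = 284 + 5·126 − 6·94 − 128 = 222
  H = -53 + 94 + 2·128 − 6·222 = -1035
Policy C (Z := 142):
  W = 126
  Z = 142
  C = 128
  N = 284 + 5·126 − 6·142 − 128 = -66
  H = -53 + 142 + 2·128 − 6·(-66) = 741
Comparing — Policy A: H=-45, Policy B: H=-1035, Policy C: H=741. Lowest is -1035 (Policy B).

-1035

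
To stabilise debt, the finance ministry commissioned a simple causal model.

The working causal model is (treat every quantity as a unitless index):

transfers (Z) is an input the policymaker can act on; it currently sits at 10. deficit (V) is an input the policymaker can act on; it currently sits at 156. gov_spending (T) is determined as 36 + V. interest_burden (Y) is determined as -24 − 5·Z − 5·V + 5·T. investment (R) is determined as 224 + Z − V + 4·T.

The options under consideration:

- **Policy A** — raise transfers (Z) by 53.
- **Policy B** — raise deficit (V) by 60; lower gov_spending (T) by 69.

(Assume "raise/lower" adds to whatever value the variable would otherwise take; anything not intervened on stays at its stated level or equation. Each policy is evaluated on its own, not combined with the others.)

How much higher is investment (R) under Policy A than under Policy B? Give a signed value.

Policy A (Z + 53):
  Z = 10 + 53 = 63
  V = 156
  T = 36 + 156 = 192
  R = 224 + 63 − 156 + 4·192 = 899
Policy B (V + 60, T − 69):
  Z = 10
  V = 156 + 60 = 216
  T = 36 + 216 (−69 from intervention) = 183
  R = 224 + 10 − 216 + 4·183 = 750
R: 899 − 750 = 149

149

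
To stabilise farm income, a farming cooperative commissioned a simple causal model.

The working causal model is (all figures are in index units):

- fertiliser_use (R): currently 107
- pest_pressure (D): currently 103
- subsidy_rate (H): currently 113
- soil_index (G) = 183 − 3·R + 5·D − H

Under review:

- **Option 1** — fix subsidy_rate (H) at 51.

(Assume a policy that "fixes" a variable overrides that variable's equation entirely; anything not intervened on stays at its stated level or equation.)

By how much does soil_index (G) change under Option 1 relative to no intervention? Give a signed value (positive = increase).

Baseline:
  R = 107
  D = 103
  H = 113
  G = 183 − 3·107 + 5·103 − 113 = 264
Option 1 (H := 51):
  R = 107
  D = 103
  H = 51
  G = 183 − 3·107 + 5·103 − 51 = 326
Change in G: 326 − 264 = 62

62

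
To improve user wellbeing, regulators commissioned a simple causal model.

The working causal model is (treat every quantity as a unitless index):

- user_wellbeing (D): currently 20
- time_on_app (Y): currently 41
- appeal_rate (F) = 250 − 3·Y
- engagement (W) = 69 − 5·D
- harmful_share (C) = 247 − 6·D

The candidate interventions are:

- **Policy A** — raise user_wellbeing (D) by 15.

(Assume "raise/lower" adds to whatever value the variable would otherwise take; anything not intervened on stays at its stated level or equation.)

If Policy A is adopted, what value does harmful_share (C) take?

37

Policy A (D + 15):
  D = 20 + 15 = 35
  C = 247 − 6·35 = 37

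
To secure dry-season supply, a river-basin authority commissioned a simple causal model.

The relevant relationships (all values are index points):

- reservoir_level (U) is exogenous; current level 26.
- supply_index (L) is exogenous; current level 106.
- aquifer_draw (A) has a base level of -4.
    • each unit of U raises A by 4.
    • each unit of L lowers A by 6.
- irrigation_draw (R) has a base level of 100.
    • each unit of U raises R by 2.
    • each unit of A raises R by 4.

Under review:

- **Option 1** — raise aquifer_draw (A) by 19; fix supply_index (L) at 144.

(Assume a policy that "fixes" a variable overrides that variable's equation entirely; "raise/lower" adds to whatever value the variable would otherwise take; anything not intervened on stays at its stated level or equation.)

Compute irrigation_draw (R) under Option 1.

Option 1 (A + 19, L := 144):
  U = 26
  L = 144
  A = -4 + 4·26 − 6·144 (+19 from intervention) = -745
  R = 100 + 2·26 + 4·(-745) = -2828

-2828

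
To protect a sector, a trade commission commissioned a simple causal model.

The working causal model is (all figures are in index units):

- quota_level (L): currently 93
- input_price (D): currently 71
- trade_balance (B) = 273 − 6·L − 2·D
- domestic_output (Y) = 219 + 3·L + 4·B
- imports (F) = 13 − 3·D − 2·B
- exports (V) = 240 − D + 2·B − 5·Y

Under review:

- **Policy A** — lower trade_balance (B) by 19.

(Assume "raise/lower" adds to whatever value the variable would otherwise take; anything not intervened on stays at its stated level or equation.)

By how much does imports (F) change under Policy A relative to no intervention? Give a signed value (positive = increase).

Baseline:
  L = 93
  D = 71
  B = 273 − 6·93 − 2·71 = -427
  F = 13 − 3·71 − 2·(-427) = 654
Policy A (B − 19):
  L = 93
  D = 71
  B = 273 − 6·93 − 2·71 (−19 from intervention) = -446
  F = 13 − 3·71 − 2·(-446) = 692
Change in F: 692 − 654 = 38

38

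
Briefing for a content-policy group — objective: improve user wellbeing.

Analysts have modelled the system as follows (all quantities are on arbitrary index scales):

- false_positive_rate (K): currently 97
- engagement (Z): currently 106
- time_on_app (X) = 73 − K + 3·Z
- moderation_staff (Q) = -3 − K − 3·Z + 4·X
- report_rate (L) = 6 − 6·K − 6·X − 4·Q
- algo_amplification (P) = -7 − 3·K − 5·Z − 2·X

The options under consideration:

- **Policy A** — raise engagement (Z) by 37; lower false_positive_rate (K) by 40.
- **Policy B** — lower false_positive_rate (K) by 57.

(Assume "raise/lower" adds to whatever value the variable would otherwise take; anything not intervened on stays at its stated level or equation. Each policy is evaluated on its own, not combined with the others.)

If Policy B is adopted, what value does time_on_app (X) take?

Policy B (K − 57):
  K = 97 − 57 = 40
  Z = 106
  X = 73 − 40 + 3·106 = 351

351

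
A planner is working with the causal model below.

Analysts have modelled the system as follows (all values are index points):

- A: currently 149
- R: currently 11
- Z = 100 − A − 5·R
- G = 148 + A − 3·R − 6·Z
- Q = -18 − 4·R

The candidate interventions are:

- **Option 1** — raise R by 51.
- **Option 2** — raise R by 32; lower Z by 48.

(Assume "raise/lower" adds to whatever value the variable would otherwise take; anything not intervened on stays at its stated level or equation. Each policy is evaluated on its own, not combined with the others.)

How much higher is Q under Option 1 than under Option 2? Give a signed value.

-76

Option 1 (R + 51):
  R = 11 + 51 = 62
  Q = -18 − 4·62 = -266
Option 2 (R + 32, Z − 48):
  R = 11 + 32 = 43
  Q = -18 − 4·43 = -190
Q: -266 − (-190) = -76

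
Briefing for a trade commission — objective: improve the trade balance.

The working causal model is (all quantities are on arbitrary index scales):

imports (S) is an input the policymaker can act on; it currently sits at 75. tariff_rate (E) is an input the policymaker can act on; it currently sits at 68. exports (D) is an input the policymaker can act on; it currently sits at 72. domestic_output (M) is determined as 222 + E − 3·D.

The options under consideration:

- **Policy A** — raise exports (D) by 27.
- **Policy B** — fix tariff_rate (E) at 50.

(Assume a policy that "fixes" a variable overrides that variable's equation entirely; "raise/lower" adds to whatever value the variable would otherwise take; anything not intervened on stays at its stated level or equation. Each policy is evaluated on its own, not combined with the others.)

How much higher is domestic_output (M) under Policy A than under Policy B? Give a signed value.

Policy A (D + 27):
  E = 68
  D = 72 + 27 = 99
  M = 222 + 68 − 3·99 = -7
Policy B (E := 50):
  E = 50
  D = 72
  M = 222 + 50 − 3·72 = 56
M: -7 − 56 = -63

-63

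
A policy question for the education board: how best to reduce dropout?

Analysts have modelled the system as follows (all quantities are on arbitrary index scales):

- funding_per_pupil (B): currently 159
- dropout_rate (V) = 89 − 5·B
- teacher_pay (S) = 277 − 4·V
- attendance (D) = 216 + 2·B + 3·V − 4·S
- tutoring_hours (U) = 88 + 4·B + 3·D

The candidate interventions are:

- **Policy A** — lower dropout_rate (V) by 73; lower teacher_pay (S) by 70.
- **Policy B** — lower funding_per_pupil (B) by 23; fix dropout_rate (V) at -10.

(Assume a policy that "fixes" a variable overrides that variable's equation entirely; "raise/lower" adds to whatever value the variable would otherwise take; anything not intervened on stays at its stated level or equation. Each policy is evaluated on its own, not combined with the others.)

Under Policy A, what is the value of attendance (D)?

-15095

Policy A (V − 73, S − 70):
  B = 159
  V = 89 − 5·159 (−73 from intervention) = -779
  S = 277 − 4·(-779) (−70 from intervention) = 3323
  D = 216 + 2·159 + 3·(-779) − 4·3323 = -15095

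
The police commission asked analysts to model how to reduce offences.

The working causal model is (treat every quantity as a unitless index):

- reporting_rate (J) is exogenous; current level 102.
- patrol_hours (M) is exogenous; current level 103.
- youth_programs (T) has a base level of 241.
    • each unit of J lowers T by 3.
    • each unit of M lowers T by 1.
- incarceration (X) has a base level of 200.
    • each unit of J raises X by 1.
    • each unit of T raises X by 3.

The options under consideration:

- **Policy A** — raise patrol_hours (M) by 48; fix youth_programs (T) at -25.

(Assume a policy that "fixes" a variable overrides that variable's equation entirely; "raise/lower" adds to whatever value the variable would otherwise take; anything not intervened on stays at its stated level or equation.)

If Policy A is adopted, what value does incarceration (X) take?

Policy A (M + 48, T := -25):
  J = 102
  M = 103 + 48 = 151
  T = -25
  X = 200 + 102 + 3·(-25) = 227

227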